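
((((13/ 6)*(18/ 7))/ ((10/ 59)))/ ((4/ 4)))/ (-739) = -2301/ 51730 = -0.04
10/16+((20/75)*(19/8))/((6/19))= 2.63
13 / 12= 1.08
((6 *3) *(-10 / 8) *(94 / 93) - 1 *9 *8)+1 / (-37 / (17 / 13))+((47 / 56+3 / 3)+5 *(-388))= -1697535751 / 835016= -2032.94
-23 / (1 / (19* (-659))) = 287983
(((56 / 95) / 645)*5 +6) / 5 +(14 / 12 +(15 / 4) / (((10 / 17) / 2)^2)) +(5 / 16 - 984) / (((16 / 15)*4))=-11597531351 / 62745600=-184.83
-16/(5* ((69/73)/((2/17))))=-2336/5865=-0.40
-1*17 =-17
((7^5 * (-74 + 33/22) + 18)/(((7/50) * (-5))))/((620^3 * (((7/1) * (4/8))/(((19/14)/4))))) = 0.00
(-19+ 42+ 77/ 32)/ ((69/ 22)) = 2981/ 368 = 8.10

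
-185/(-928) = 185/928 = 0.20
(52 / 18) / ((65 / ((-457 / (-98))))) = 457 / 2205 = 0.21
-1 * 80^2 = -6400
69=69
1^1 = 1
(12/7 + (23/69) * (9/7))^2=225/49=4.59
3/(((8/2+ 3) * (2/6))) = 9/7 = 1.29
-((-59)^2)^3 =-42180533641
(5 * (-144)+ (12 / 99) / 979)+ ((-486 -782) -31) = -65227829 / 32307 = -2019.00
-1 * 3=-3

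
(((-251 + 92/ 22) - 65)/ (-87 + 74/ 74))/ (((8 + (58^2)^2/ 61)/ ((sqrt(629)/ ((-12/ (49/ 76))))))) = -732305 * sqrt(629)/ 697410755712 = -0.00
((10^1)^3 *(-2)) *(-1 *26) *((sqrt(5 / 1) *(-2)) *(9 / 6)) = -156000 *sqrt(5) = -348826.60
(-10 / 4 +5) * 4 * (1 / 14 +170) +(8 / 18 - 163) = 96904 / 63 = 1538.16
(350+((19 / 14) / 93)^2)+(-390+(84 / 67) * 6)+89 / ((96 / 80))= 4735011493 / 113578668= 41.69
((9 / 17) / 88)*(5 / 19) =45 / 28424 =0.00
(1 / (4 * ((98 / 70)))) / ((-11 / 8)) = -10 / 77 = -0.13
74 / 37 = 2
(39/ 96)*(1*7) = 91/ 32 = 2.84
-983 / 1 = -983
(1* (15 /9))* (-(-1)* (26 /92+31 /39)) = 9665 /5382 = 1.80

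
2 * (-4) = -8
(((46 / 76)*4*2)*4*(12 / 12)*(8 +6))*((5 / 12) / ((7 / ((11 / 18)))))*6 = 10120 / 171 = 59.18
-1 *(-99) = 99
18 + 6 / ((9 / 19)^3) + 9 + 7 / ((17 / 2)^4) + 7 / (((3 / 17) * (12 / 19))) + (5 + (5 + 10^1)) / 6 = 12144312827 / 81182412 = 149.59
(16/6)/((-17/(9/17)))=-24/289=-0.08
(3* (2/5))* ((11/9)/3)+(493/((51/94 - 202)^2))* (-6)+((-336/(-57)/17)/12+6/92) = 4217625511741/8267938323210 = 0.51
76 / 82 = 38 / 41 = 0.93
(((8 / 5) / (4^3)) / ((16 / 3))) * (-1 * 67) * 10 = -201 / 64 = -3.14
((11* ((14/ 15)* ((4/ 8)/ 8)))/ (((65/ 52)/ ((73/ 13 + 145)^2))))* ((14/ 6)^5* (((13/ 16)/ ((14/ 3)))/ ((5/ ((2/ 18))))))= 177193696757/ 56862000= 3116.21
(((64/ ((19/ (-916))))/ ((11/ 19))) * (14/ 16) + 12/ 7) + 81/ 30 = -3587321/ 770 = -4658.86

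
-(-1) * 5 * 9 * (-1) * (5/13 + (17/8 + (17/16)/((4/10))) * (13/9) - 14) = 125595/416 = 301.91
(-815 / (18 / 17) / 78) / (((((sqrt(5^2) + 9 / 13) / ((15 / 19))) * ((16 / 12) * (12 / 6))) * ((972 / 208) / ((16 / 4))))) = -900575 / 2049948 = -0.44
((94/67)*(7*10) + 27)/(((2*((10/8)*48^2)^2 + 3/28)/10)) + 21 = 653534717941/31120589001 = 21.00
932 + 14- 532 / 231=31142 / 33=943.70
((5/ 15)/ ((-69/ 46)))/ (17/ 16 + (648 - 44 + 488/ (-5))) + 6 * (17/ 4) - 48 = -22.50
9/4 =2.25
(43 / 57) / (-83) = -0.01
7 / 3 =2.33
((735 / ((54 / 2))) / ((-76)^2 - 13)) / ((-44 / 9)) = -0.00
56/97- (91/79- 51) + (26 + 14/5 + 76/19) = 3188782/38315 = 83.23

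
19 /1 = 19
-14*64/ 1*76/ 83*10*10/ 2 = -3404800/ 83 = -41021.69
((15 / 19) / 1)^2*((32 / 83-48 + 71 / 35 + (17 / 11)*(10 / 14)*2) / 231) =-2970315 / 25378661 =-0.12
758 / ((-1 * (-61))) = 758 / 61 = 12.43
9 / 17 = 0.53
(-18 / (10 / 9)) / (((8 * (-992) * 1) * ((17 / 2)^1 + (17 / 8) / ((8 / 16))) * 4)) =27 / 674560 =0.00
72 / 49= 1.47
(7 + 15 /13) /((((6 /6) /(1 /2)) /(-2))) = -106 /13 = -8.15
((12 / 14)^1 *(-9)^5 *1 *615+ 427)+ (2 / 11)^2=-26364426313 / 847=-31126831.54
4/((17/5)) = 1.18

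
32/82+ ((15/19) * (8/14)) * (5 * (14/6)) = 4404/779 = 5.65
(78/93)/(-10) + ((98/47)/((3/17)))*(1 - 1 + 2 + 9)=2838697/21855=129.89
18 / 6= 3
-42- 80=-122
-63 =-63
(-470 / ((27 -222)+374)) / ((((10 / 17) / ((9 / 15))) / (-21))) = 50337 / 895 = 56.24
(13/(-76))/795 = -13/60420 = -0.00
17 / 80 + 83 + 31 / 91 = 608267 / 7280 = 83.55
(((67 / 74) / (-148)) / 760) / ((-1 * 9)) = 67 / 74911680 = 0.00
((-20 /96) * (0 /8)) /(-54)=0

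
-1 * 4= -4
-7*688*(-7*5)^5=252945350000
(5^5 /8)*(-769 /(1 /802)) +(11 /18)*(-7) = -240913285.53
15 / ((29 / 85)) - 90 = -1335 / 29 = -46.03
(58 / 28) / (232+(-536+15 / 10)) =-29 / 4235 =-0.01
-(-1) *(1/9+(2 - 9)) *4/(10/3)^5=-837/12500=-0.07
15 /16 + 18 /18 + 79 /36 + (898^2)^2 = 93641387215699 /144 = 650287411220.13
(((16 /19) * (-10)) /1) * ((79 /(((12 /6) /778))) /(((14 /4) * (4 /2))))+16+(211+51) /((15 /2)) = -73652788 /1995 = -36918.69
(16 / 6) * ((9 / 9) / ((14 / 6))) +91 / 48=3.04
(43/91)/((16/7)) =43/208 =0.21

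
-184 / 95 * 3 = -552 / 95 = -5.81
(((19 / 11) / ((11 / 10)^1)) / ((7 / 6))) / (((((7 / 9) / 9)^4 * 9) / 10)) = 54525846600 / 2033647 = 26811.85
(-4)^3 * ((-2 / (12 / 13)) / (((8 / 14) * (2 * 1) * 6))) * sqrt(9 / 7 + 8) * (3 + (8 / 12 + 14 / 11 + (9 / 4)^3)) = 448357 * sqrt(455) / 9504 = 1006.29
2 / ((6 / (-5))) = -5 / 3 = -1.67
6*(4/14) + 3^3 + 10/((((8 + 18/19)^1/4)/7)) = 7141/119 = 60.01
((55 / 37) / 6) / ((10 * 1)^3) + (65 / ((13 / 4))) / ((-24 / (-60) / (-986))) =-2188919989 / 44400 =-49300.00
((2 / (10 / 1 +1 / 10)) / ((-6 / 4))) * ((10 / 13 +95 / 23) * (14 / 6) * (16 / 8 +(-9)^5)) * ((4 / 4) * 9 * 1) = 24221079400 / 30199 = 802049.05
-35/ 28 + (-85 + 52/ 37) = -12557/ 148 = -84.84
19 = 19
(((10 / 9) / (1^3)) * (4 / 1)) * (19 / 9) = 9.38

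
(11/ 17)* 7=77/ 17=4.53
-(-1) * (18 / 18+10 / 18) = 14 / 9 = 1.56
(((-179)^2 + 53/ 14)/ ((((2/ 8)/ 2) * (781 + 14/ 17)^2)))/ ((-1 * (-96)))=129653203/ 29677314408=0.00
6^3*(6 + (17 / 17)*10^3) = 217296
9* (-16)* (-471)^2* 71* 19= -43093945296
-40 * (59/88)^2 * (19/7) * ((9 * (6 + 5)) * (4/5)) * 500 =-148812750/77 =-1932633.12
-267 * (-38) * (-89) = -902994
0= 0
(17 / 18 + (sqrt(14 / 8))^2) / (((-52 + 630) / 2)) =97 / 10404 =0.01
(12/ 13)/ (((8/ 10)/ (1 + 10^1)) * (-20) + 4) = 33/ 91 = 0.36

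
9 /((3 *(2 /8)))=12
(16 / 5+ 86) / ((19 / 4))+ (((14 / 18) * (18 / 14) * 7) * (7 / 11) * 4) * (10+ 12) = 39024 / 95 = 410.78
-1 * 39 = -39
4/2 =2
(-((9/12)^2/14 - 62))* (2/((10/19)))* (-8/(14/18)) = -2373309/980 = -2421.74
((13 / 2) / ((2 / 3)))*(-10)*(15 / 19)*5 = -14625 / 38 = -384.87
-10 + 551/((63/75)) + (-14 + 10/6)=13306/21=633.62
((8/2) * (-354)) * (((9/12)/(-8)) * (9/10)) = 4779/40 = 119.48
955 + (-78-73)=804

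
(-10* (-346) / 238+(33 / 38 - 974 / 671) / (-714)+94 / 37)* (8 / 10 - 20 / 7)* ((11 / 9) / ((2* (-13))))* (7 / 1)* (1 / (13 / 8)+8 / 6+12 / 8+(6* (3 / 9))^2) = 954884771483 / 11088257310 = 86.12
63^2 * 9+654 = 36375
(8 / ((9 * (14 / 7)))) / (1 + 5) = 2 / 27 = 0.07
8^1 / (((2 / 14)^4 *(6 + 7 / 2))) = 38416 / 19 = 2021.89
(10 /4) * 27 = 135 /2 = 67.50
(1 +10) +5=16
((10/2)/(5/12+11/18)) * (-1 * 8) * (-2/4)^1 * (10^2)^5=7200000000000/37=194594594594.59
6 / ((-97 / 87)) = -5.38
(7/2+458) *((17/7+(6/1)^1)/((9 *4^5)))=54457/129024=0.42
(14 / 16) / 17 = 7 / 136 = 0.05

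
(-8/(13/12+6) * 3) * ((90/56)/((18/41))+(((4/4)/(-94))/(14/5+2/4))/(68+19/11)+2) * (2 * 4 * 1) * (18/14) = -1742348448/8832005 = -197.28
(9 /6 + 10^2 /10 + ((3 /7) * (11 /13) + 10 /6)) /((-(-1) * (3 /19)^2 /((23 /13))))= 61334261 /63882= 960.12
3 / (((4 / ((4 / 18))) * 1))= 1 / 6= 0.17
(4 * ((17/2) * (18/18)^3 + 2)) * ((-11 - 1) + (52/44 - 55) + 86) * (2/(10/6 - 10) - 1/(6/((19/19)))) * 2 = -189588/275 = -689.41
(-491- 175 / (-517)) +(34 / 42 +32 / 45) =-79659037 / 162855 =-489.14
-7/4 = -1.75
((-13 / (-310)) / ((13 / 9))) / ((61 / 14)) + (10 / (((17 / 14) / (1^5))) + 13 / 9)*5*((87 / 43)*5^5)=6345043810034 / 20734815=306009.18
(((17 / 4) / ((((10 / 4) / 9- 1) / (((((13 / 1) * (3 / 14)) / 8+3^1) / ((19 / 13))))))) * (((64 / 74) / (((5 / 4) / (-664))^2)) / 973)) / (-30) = 112.71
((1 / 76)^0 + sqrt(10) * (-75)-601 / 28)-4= -75 * sqrt(10)-685 / 28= -261.64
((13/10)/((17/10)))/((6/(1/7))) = 13/714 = 0.02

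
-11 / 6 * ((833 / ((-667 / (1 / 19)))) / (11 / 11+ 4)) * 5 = 9163 / 76038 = 0.12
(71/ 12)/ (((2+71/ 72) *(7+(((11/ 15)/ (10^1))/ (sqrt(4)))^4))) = 690120000000/ 2438100629563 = 0.28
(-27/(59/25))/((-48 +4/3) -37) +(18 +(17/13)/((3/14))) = 13999435/577551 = 24.24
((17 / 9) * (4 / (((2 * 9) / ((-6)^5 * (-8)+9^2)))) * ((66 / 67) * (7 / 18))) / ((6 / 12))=4026484 / 201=20032.26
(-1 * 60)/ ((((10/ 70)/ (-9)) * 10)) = 378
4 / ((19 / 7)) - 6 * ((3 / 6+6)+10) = -1853 / 19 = -97.53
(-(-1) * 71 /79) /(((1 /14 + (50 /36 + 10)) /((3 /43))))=13419 /2452634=0.01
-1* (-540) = 540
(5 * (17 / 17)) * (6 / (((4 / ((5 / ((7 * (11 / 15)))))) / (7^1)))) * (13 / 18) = 1625 / 44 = 36.93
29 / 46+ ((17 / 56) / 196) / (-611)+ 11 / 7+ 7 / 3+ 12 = 7651449179 / 462737184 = 16.54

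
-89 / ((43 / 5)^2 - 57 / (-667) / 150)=-593630 / 493317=-1.20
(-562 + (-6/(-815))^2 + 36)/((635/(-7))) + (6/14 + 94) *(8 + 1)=2526306056761/2952480125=855.66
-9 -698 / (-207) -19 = -5098 / 207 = -24.63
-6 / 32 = -3 / 16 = -0.19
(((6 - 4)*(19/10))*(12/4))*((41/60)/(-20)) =-779/2000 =-0.39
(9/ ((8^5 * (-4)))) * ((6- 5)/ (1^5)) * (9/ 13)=-81/ 1703936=-0.00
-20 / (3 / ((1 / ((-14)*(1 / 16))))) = 160 / 21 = 7.62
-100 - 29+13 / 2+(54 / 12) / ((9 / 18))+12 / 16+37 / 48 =-5375 / 48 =-111.98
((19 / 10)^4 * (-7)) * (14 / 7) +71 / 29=-26100163 / 145000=-180.00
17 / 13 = 1.31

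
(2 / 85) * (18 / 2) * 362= 76.66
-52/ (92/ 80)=-1040/ 23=-45.22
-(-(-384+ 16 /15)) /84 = -1436 /315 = -4.56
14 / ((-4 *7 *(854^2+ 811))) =-1 / 1460254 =-0.00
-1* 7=-7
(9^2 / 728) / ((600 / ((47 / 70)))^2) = 19881 / 142688000000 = 0.00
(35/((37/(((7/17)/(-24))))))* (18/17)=-735/42772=-0.02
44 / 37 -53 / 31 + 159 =181776 / 1147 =158.48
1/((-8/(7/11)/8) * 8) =-7/88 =-0.08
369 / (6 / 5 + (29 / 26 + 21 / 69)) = 367770 / 2611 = 140.85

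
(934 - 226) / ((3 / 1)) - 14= 222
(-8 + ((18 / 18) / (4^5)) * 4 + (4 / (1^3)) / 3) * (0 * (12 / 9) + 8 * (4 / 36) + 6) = -158627 / 3456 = -45.90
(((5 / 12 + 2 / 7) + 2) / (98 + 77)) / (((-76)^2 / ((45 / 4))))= 681 / 22641920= 0.00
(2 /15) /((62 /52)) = 52 /465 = 0.11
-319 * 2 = -638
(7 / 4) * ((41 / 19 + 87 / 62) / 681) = 29365 / 3208872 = 0.01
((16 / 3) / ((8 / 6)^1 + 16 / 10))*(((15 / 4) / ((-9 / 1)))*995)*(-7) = 174125 / 33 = 5276.52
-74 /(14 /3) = -15.86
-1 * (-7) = 7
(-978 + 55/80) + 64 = -14613/16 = -913.31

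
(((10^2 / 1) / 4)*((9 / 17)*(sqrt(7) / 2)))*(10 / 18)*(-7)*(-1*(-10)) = -4375*sqrt(7) / 17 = -680.89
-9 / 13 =-0.69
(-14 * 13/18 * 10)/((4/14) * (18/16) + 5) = -25480/1341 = -19.00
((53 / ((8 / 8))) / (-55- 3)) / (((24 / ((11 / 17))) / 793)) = -462319 / 23664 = -19.54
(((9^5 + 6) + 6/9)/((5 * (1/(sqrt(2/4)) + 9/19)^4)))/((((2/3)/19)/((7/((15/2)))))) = 2698409077561496747/12661739712075 - 562210909016314404 * sqrt(2)/4220579904025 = 24732.00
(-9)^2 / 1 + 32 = 113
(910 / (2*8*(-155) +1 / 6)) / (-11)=5460 / 163669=0.03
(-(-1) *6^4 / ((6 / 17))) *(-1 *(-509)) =1869048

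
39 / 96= 13 / 32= 0.41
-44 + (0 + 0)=-44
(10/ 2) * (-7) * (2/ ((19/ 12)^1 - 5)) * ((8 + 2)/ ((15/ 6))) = 3360/ 41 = 81.95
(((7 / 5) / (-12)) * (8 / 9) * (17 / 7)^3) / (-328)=4913 / 1084860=0.00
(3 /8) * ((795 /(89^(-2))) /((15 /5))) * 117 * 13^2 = 124514436735 /8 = 15564304591.88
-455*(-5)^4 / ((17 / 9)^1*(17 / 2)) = -5118750 / 289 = -17711.94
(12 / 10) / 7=6 / 35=0.17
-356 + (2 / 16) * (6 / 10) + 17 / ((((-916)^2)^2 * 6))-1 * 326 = -14402562275757419 / 21120449134080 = -681.92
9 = 9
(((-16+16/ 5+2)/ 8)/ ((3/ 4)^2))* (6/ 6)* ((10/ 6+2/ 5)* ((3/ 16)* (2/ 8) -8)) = 15779/ 400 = 39.45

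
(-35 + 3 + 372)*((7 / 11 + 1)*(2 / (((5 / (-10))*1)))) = -24480 / 11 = -2225.45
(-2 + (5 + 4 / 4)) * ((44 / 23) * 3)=528 / 23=22.96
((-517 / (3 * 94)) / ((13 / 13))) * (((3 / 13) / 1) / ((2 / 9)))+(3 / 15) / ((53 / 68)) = -22699 / 13780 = -1.65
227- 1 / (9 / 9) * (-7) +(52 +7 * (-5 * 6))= 76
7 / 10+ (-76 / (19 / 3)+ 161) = 1497 / 10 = 149.70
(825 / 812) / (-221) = -825 / 179452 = -0.00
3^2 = 9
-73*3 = -219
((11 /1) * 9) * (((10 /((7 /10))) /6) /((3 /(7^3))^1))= 26950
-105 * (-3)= 315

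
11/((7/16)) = 176/7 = 25.14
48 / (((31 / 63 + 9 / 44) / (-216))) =-28740096 / 1931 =-14883.53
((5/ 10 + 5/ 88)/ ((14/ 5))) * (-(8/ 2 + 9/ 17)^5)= -8612495045/ 22717712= -379.11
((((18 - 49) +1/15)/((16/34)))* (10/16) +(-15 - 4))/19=-721/228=-3.16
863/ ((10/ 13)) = 11219/ 10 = 1121.90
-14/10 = -7/5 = -1.40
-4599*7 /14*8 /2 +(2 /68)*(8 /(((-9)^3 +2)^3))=-60082163001382 /6532089911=-9198.00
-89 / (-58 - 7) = 89 / 65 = 1.37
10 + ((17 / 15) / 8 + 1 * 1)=1337 / 120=11.14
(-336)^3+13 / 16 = -37933055.19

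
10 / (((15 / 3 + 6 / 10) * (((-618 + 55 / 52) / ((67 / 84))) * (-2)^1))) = 21775 / 18863628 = 0.00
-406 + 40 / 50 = -2026 / 5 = -405.20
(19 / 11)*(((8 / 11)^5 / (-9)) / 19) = -32768 / 15944049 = -0.00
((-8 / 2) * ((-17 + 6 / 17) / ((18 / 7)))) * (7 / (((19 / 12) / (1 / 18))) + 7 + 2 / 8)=194.10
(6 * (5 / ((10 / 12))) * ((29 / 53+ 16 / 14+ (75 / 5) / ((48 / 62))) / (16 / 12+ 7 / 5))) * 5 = 42201675 / 30422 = 1387.21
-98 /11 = -8.91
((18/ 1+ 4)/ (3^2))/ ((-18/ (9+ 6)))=-55/ 27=-2.04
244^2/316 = 14884/79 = 188.41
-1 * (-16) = 16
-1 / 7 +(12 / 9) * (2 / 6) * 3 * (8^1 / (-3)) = -233 / 63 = -3.70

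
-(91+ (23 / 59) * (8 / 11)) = -59243 / 649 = -91.28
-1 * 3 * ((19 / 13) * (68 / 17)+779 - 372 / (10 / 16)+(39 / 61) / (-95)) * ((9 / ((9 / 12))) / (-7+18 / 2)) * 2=-514313496 / 75335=-6827.02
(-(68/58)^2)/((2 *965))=-578/811565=-0.00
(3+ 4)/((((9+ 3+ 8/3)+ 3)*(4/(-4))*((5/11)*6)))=-0.15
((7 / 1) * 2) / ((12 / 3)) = 7 / 2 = 3.50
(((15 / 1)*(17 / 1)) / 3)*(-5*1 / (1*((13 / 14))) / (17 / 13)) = -350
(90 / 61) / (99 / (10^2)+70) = 9000 / 433039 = 0.02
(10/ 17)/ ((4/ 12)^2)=90/ 17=5.29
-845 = -845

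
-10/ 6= -5/ 3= -1.67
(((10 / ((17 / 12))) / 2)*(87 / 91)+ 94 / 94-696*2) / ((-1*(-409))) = -2146657 / 632723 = -3.39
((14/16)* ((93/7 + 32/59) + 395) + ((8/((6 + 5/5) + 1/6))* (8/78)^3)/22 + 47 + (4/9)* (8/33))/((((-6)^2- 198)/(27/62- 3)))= 142075132867529/22169322139536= 6.41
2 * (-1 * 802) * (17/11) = -27268/11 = -2478.91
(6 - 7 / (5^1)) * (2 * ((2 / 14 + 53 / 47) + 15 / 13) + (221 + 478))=69238303 / 21385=3237.70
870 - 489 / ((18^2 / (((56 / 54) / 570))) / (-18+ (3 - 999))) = 60444679 / 69255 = 872.78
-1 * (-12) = 12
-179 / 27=-6.63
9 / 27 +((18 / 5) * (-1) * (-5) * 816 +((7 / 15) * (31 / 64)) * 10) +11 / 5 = 2350847 / 160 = 14692.79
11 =11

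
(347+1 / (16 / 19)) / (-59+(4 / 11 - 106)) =-61281 / 28976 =-2.11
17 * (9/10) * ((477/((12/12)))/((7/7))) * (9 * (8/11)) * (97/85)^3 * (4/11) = 564207147216/21855625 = 25815.19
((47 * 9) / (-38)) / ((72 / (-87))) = 4089 / 304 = 13.45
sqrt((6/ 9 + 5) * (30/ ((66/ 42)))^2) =70 * sqrt(51)/ 11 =45.45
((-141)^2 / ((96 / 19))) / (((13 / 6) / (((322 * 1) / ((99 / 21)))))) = 141903951 / 1144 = 124041.92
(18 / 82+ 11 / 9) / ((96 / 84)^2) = 6517 / 5904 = 1.10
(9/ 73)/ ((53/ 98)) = 882/ 3869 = 0.23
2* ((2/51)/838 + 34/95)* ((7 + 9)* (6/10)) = 23252512/3383425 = 6.87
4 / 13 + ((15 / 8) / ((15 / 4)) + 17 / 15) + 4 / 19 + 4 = 6.15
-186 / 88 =-93 / 44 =-2.11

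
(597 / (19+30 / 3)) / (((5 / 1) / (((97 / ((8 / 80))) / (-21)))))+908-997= -56673 / 203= -279.18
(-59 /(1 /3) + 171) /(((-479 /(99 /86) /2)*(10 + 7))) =594 /350149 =0.00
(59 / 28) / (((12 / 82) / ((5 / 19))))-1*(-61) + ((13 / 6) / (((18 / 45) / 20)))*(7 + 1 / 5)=2696567 / 3192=844.79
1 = 1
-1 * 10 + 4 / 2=-8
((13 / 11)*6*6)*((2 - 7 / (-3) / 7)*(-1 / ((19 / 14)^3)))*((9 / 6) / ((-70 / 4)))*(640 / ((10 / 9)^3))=14978815488 / 9431125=1588.23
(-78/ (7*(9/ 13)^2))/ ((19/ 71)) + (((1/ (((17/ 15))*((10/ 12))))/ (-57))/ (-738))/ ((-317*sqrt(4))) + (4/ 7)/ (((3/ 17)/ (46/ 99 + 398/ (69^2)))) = -785818730208793/ 9233913423042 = -85.10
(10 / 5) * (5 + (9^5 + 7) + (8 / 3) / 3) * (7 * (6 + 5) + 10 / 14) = 578334016 / 63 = 9179905.02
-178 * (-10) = 1780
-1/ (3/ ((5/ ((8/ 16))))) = -10/ 3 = -3.33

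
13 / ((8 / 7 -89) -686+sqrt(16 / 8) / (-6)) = -8873046 / 528189953+1911 * sqrt(2) / 528189953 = -0.02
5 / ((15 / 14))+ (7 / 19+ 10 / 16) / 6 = 1469 / 304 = 4.83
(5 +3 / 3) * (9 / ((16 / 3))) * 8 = 81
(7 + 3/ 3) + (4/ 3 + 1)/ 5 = 127/ 15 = 8.47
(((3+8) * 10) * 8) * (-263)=-231440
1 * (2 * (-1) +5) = 3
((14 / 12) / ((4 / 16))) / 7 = 2 / 3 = 0.67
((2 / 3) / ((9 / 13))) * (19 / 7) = 494 / 189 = 2.61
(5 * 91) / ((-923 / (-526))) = 18410 / 71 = 259.30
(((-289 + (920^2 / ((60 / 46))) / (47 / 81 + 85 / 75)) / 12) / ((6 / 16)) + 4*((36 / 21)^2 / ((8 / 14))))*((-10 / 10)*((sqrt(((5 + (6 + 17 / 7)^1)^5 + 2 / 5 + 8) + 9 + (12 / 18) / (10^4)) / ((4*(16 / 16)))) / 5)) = -36773923*sqrt(4623779580159894) / 899798760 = -2779029.35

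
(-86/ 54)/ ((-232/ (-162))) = -129/ 116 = -1.11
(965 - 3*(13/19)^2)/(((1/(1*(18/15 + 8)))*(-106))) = -8000734/95665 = -83.63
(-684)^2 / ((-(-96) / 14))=68229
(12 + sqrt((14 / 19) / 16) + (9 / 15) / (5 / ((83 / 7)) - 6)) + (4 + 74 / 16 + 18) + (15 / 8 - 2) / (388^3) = sqrt(266) / 76 + 41667129331381 / 1081773053440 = 38.73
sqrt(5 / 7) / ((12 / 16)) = 4 * sqrt(35) / 21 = 1.13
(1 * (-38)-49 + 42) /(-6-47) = 45 /53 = 0.85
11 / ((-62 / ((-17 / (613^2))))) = 187 / 23297678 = 0.00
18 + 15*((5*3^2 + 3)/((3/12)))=2898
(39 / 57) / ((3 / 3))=13 / 19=0.68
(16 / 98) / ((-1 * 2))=-4 / 49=-0.08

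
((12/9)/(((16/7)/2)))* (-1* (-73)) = 511/6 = 85.17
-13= -13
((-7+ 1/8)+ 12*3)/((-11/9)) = -2097/88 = -23.83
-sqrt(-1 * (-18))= -3 * sqrt(2)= -4.24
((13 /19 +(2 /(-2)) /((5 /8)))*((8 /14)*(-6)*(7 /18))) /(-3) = -116 /285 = -0.41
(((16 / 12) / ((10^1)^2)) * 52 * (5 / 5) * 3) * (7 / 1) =364 / 25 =14.56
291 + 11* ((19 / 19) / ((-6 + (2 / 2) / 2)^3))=35203 / 121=290.93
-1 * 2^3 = -8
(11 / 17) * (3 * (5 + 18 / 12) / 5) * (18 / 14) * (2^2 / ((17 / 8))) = 61776 / 10115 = 6.11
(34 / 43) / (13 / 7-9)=-119 / 1075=-0.11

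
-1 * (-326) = 326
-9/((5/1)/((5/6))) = -3/2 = -1.50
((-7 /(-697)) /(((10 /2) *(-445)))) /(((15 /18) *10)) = -21 /38770625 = -0.00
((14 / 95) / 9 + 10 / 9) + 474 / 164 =281683 / 70110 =4.02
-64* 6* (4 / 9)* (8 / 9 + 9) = -45568 / 27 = -1687.70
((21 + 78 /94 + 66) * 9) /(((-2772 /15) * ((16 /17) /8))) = -131580 /3619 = -36.36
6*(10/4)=15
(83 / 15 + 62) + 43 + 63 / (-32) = 52111 / 480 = 108.56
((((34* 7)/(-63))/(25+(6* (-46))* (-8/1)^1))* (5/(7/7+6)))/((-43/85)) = 14450/6049197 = 0.00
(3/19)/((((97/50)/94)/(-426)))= -6006600/1843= -3259.14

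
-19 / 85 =-0.22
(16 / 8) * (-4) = -8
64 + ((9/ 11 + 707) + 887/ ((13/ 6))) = 1181.20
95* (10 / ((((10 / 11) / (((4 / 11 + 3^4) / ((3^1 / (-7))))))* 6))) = -595175 / 18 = -33065.28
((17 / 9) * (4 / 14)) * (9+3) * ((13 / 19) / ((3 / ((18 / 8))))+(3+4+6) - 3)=27166 / 399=68.09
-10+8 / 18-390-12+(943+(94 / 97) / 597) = 92326531 / 173727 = 531.45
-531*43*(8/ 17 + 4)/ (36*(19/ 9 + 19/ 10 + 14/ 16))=-17353080/ 29903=-580.31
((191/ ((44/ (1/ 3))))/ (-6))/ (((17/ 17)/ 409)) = -78119/ 792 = -98.64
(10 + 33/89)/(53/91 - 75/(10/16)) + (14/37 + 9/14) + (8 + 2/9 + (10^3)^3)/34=2254457043159136567/76651536402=29411765.88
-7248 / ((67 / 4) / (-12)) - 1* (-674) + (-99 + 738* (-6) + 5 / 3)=269594 / 201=1341.26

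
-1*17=-17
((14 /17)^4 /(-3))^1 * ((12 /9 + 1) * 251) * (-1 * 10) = 674969120 /751689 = 897.94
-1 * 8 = -8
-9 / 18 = -1 / 2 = -0.50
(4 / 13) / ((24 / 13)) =1 / 6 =0.17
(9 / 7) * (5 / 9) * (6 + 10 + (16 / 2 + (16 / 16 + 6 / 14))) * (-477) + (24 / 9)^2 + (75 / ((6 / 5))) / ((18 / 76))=-411251 / 49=-8392.88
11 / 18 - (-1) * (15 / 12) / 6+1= 131 / 72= 1.82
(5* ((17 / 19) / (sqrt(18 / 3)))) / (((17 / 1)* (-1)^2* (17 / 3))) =5* sqrt(6) / 646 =0.02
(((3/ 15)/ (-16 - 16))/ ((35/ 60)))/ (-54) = 1/ 5040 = 0.00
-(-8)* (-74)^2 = 43808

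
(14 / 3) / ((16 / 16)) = 14 / 3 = 4.67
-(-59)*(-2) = -118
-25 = -25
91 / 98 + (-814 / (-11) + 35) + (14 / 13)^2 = 262835 / 2366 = 111.09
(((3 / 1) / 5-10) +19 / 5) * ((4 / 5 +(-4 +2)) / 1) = 168 / 25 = 6.72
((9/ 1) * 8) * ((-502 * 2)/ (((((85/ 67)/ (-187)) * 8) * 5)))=6659532/ 25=266381.28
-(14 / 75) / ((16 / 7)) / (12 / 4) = -49 / 1800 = -0.03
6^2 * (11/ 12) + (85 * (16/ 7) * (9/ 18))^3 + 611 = 314652892/ 343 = 917355.37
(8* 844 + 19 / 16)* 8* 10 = 540255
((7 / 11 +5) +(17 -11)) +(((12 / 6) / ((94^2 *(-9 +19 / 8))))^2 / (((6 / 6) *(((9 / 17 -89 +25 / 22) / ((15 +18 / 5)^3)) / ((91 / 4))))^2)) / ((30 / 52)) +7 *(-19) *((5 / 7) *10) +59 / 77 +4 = -82128342574552405606860414179 / 87970299035926847209140625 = -933.59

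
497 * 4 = 1988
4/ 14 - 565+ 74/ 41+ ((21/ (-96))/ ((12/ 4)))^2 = -1488876817/ 2644992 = -562.90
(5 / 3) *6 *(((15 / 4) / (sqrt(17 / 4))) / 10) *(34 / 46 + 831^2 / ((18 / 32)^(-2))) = 19297792425 *sqrt(17) / 200192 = 397452.63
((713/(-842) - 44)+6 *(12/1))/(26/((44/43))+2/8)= 502986/475309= 1.06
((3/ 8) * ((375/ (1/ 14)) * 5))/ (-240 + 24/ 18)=-118125/ 2864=-41.24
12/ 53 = 0.23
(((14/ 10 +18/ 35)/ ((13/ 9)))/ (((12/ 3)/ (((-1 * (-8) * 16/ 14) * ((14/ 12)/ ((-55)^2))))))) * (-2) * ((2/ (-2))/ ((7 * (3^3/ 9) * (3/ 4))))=4288/ 28903875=0.00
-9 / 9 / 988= -1 / 988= -0.00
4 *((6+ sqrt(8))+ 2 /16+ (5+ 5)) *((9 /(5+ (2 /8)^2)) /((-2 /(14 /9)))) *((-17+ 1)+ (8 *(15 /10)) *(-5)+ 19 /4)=21280 *sqrt(2) /27+ 57190 /9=7469.05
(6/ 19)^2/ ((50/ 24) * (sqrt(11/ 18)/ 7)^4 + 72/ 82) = 13778589888/ 121363576673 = 0.11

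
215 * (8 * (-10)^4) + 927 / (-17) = 292399073 / 17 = 17199945.47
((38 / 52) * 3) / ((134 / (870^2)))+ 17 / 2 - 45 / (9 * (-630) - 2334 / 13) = 12391.77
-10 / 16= -5 / 8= -0.62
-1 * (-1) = 1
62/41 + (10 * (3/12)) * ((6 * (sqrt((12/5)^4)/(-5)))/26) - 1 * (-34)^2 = -15392406/13325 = -1155.15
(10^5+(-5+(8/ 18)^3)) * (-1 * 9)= -899955.79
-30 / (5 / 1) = -6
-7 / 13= -0.54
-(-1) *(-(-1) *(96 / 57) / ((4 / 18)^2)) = 648 / 19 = 34.11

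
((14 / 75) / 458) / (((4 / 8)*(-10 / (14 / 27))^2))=686 / 313014375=0.00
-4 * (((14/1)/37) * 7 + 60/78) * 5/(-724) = 0.09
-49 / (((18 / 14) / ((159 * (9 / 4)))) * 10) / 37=-54537 / 1480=-36.85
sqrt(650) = 5 *sqrt(26) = 25.50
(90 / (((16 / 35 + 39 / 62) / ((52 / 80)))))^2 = 16115033025 / 5555449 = 2900.76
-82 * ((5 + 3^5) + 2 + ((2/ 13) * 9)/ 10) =-1333238/ 65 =-20511.35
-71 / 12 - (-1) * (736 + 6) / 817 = -49103 / 9804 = -5.01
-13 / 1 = -13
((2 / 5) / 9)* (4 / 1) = 8 / 45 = 0.18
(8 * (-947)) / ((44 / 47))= -89018 / 11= -8092.55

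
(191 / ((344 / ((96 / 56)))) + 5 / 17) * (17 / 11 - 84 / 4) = -1364357 / 56287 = -24.24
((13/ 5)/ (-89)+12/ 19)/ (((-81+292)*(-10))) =-5093/ 17840050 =-0.00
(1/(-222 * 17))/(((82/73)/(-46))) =1679/154734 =0.01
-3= -3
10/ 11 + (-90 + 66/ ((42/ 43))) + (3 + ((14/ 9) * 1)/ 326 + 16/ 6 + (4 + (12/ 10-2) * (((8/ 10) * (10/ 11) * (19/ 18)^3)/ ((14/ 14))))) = -573333391/ 45748395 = -12.53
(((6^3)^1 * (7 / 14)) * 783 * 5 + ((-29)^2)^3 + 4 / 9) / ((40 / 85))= 91072659641 / 72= 1264898050.57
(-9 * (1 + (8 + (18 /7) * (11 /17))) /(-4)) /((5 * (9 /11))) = 13959 /2380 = 5.87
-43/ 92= -0.47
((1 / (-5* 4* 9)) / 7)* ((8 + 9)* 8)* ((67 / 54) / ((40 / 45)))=-1139 / 7560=-0.15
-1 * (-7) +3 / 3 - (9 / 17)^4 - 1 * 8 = -6561 / 83521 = -0.08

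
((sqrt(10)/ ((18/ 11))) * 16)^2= 77440/ 81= 956.05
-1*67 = -67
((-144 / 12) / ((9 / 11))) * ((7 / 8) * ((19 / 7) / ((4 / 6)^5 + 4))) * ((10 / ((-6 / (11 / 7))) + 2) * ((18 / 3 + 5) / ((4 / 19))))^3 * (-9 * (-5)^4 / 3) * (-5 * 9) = 1061085163057115625 / 44079616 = 24072014671.30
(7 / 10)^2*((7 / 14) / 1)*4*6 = 147 / 25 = 5.88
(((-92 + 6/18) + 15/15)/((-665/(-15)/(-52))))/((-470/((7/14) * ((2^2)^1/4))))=-3536/31255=-0.11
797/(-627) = -797/627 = -1.27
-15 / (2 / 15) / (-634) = 225 / 1268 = 0.18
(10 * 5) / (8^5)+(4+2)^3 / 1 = 216.00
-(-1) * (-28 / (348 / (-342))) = 798 / 29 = 27.52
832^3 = 575930368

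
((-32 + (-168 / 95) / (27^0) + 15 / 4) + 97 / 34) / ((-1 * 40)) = 175489 / 258400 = 0.68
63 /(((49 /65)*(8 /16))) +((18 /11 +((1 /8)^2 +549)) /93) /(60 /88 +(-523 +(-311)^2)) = 7369037225933 /44088240672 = 167.14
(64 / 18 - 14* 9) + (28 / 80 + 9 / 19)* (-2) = -212197 / 1710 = -124.09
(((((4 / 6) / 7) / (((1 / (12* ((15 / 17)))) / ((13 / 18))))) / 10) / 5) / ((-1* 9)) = -26 / 16065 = -0.00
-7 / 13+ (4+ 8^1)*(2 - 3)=-163 / 13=-12.54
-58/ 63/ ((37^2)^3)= -58/ 161640763767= -0.00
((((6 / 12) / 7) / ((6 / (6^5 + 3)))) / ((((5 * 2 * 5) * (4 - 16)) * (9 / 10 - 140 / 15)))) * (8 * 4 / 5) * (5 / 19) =5186 / 168245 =0.03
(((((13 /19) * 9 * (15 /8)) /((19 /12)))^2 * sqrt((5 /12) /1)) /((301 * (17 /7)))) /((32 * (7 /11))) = 101640825 * sqrt(15) /170714254592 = 0.00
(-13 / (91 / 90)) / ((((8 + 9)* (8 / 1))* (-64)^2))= -45 / 1949696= -0.00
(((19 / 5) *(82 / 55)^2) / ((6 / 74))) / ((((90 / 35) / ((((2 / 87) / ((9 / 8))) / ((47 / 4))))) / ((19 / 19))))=1058841728 / 15028608375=0.07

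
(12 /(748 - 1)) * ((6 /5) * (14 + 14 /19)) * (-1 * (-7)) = 3136 /1577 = 1.99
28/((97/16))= 4.62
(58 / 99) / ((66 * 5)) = 29 / 16335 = 0.00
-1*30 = -30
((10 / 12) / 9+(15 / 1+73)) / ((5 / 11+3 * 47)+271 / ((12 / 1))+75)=104654 / 283977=0.37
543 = 543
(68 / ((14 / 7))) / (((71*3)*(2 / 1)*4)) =0.02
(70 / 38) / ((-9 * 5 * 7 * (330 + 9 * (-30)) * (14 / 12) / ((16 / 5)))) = -8 / 29925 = -0.00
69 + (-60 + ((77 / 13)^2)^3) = 208465821370 / 4826809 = 43189.16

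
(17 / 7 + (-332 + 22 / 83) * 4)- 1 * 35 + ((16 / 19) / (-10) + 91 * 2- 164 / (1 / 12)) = -173621138 / 55195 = -3145.60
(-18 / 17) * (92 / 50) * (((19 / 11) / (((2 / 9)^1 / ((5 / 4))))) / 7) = -35397 / 13090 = -2.70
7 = 7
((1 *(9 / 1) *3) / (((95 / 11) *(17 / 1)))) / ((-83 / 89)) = -0.20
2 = 2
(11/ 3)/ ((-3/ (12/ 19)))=-44/ 57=-0.77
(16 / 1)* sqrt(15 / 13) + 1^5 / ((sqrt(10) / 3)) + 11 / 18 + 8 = 3* sqrt(10) / 10 + 155 / 18 + 16* sqrt(195) / 13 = 26.75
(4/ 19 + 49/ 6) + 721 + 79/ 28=1168589/ 1596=732.20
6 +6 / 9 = 20 / 3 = 6.67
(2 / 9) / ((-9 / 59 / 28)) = -3304 / 81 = -40.79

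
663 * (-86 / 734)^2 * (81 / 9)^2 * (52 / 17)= 303731532 / 134689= 2255.06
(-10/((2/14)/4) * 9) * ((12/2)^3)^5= -1184866161131520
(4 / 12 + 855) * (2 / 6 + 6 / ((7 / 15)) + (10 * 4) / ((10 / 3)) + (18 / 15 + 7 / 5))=7487588 / 315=23770.12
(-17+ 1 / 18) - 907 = -16631 / 18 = -923.94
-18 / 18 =-1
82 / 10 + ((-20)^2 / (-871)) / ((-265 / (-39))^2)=7706963 / 941015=8.19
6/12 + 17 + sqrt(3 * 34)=sqrt(102) + 35/2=27.60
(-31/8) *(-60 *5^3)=58125/2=29062.50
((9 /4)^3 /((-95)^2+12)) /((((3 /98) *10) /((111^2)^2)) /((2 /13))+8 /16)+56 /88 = 719876546968663 /1126770991381376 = 0.64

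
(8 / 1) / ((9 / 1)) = 8 / 9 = 0.89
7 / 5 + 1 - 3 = -3 / 5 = -0.60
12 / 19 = 0.63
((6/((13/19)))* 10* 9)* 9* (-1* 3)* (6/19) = -87480/13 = -6729.23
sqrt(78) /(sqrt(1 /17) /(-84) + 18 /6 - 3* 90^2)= -2914473744* sqrt(78) /70812968557967 + 84* sqrt(1326) /70812968557967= -0.00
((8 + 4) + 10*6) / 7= 10.29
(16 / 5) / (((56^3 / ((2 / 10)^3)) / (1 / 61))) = 1 / 418460000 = 0.00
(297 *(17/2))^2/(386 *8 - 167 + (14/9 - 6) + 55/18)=229431609/105106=2182.86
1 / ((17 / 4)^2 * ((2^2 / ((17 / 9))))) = 4 / 153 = 0.03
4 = 4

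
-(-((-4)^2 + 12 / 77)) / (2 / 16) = 9952 / 77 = 129.25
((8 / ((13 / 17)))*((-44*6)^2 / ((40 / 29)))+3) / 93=11453441 / 2015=5684.09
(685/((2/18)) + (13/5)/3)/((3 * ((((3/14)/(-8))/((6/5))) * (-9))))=20717312/2025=10230.77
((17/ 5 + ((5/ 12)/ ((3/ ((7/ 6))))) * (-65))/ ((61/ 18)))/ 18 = -7703/ 65880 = -0.12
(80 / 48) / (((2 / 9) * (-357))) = -5 / 238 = -0.02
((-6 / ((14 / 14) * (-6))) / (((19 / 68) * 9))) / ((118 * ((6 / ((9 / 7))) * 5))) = 17 / 117705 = 0.00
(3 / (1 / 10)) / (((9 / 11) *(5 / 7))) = 154 / 3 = 51.33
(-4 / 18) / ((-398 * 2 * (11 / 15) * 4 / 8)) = 5 / 6567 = 0.00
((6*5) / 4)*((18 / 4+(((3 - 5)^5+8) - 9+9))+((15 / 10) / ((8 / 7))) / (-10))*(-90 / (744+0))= 141345 / 7936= 17.81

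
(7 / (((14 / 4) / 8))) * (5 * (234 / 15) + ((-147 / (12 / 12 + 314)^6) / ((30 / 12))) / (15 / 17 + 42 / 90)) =118879720186499932 / 95256186046875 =1248.00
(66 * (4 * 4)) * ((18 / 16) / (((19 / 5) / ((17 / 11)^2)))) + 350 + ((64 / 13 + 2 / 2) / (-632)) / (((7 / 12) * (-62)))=1096.70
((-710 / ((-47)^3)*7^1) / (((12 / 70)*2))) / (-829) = -86975 / 516415602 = -0.00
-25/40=-5/8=-0.62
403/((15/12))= 1612/5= 322.40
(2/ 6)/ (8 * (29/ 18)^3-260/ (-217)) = 52731/ 5481953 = 0.01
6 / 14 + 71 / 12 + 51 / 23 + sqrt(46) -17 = -16301 / 1932 + sqrt(46) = -1.66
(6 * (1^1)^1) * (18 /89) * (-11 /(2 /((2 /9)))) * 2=-264 /89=-2.97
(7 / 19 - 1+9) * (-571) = -90789 / 19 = -4778.37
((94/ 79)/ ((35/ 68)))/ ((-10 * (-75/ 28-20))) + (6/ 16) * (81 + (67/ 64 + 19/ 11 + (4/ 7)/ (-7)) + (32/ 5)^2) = 16181789987767/ 346098368000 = 46.75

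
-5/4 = -1.25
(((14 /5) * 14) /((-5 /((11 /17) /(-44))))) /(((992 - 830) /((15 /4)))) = 49 /18360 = 0.00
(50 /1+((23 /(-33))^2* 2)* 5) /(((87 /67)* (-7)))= -138020 /22869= -6.04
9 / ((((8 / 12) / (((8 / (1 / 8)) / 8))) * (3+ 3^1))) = 18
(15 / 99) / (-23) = -5 / 759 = -0.01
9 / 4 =2.25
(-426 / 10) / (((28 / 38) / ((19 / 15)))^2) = -125.89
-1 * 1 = -1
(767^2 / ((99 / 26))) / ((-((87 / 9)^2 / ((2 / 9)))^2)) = -61182056 / 70020819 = -0.87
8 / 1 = 8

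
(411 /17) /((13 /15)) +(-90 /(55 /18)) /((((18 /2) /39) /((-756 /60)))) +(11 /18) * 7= 358901341 /218790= 1640.39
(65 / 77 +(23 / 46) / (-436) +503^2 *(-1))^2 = 288591454049780374249 / 4508316736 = 64013127503.95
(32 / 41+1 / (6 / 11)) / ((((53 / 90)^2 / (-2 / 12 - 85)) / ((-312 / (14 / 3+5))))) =69197473800 / 3339901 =20718.42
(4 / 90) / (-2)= -1 / 45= -0.02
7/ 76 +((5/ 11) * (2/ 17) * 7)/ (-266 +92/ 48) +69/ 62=1680420877/ 1396172668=1.20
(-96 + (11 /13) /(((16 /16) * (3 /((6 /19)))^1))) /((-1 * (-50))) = -2369 /1235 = -1.92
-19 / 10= -1.90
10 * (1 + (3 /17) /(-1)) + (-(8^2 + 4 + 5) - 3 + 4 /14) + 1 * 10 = -6840 /119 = -57.48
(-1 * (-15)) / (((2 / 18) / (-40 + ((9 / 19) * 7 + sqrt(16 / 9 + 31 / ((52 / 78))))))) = -94095 / 19 + 45 * sqrt(1738) / 2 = -4014.36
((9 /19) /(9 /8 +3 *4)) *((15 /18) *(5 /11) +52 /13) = 1156 /7315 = 0.16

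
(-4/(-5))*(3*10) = 24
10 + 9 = 19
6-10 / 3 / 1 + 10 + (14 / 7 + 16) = 92 / 3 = 30.67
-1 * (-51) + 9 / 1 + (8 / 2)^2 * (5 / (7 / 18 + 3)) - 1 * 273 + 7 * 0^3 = -11553 / 61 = -189.39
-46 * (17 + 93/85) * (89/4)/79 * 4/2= -3148286/6715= -468.84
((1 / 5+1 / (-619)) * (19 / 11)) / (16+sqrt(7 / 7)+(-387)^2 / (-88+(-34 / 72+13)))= -2881502 / 16544307025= -0.00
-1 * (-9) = 9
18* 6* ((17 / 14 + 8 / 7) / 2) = 127.29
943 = 943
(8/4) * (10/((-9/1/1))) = -20/9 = -2.22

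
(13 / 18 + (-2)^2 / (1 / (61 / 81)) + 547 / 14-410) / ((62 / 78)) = -2706587 / 5859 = -461.95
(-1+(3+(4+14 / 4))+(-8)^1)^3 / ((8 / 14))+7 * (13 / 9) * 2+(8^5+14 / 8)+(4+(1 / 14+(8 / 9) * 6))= 66135451 / 2016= 32805.28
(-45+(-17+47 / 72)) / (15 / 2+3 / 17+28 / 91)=-976157 / 127044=-7.68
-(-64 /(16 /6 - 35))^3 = -7077888 /912673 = -7.76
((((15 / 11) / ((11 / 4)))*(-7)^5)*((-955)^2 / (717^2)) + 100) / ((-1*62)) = 152247295600 / 642782613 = 236.86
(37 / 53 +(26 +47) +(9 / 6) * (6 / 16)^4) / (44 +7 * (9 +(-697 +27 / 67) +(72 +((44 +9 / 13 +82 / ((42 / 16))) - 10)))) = -83644301403 / 4315266580480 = -0.02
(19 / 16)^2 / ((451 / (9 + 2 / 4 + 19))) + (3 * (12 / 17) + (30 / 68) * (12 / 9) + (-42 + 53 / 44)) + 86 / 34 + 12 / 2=-115688719 / 3925504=-29.47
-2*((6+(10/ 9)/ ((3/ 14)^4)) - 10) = -762488/ 729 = -1045.94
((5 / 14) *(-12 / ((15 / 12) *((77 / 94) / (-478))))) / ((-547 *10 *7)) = -539184 / 10319155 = -0.05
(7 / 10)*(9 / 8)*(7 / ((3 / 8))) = 14.70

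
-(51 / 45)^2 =-289 / 225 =-1.28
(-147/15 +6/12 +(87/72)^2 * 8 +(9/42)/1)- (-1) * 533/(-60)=-15847/2520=-6.29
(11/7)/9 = 11/63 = 0.17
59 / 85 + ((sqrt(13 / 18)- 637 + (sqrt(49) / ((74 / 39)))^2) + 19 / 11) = -3179395941 / 5120060 + sqrt(26) / 6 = -620.12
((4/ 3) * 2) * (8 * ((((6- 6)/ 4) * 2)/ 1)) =0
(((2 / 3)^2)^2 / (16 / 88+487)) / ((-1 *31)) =-176 / 13456449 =-0.00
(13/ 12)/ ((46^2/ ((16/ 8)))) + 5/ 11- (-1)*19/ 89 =8315911/ 12429384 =0.67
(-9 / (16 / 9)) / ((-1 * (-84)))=-27 / 448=-0.06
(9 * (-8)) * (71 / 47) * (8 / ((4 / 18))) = -184032 / 47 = -3915.57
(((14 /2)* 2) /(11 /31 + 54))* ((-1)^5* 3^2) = -2.32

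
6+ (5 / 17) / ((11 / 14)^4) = 1685462 / 248897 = 6.77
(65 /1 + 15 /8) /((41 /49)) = 26215 /328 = 79.92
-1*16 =-16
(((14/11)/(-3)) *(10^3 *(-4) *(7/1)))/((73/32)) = 12544000/2409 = 5207.14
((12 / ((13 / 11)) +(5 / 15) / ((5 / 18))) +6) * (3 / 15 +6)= 34968 / 325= 107.59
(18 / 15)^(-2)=25 / 36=0.69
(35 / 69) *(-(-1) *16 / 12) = 140 / 207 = 0.68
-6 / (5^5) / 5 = -6 / 15625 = -0.00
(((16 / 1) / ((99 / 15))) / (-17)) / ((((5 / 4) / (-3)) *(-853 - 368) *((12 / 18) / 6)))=-192 / 76109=-0.00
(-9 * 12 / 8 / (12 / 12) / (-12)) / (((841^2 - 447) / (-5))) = -45 / 5654672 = -0.00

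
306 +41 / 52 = 15953 / 52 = 306.79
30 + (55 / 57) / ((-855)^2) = 250010561 / 8333685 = 30.00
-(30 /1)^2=-900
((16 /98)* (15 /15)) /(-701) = -8 /34349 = -0.00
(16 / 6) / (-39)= -8 / 117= -0.07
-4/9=-0.44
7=7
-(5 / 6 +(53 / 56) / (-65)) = -8941 / 10920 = -0.82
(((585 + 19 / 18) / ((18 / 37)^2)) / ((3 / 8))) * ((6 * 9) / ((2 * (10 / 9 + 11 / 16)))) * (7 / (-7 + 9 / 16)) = -99920128 / 927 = -107788.70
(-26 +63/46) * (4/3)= -2266/69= -32.84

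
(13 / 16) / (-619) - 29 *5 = -1436093 / 9904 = -145.00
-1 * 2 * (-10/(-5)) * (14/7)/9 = -8/9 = -0.89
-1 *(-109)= 109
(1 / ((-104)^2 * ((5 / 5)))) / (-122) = -1 / 1319552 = -0.00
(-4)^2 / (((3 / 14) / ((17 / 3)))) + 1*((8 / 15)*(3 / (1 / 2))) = 19184 / 45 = 426.31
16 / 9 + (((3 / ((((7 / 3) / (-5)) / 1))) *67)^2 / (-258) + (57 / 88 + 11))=-1177505969 / 1668744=-705.62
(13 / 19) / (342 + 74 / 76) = 26 / 13033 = 0.00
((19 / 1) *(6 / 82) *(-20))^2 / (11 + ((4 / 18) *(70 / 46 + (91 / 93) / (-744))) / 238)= 70.27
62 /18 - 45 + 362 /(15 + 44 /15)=-51736 /2421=-21.37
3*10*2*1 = 60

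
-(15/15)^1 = -1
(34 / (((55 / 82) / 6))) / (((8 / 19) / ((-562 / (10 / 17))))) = -690128.85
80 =80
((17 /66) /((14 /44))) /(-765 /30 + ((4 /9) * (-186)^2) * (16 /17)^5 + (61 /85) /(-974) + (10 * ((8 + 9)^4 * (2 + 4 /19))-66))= 0.00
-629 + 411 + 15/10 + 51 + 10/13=-4283/26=-164.73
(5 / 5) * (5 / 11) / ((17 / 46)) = 230 / 187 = 1.23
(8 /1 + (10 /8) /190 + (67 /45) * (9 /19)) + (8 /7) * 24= 192267 /5320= 36.14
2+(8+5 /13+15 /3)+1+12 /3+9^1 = 382 /13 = 29.38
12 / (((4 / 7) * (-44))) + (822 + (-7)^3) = 21055 / 44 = 478.52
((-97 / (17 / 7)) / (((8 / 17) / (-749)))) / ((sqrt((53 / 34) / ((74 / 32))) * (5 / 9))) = 4577139 * sqrt(66674) / 8480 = 139372.31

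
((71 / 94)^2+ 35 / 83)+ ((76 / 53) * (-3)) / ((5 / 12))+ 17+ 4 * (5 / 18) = 15355224803 / 1749130380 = 8.78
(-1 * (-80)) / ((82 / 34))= 1360 / 41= 33.17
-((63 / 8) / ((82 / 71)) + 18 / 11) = -61011 / 7216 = -8.45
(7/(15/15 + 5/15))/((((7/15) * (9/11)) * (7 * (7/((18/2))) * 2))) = 495/392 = 1.26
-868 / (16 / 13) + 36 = -2677 / 4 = -669.25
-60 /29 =-2.07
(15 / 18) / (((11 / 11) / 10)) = 25 / 3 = 8.33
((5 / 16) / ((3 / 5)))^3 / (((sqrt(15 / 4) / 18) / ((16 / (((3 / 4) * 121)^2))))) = 3125 * sqrt(15) / 4743684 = 0.00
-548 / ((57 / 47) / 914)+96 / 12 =-23540528 / 57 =-412991.72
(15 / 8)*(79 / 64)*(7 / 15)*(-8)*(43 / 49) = -3397 / 448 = -7.58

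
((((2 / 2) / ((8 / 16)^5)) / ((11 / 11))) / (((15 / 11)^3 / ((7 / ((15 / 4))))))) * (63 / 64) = 130438 / 5625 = 23.19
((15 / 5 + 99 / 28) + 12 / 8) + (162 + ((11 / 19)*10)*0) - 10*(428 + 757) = -327039 / 28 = -11679.96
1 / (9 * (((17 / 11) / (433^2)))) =2062379 / 153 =13479.60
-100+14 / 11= -1086 / 11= -98.73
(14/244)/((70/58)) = 29/610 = 0.05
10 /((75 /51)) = 34 /5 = 6.80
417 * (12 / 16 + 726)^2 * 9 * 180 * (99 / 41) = 141291597780135 / 164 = 861534132805.70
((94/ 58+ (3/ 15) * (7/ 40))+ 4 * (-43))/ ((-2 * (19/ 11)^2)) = 119547637/ 4187600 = 28.55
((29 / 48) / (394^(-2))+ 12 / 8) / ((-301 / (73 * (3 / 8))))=-8529.90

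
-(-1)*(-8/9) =-8/9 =-0.89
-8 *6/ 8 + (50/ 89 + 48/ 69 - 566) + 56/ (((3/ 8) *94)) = -164273182/ 288627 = -569.15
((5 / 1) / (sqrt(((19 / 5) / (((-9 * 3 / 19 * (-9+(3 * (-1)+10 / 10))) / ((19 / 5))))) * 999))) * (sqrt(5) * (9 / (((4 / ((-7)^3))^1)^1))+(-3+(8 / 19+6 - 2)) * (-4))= -77175 * sqrt(38665) / 53428 - 2700 * sqrt(7733) / 253783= -284.97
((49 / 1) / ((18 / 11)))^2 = 290521 / 324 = 896.67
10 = 10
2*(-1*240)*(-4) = 1920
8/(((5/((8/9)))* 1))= 64/45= 1.42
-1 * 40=-40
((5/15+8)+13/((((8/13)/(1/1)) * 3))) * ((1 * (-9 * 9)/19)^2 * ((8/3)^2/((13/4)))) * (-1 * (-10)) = 28693440/4693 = 6114.09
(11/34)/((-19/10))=-55/323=-0.17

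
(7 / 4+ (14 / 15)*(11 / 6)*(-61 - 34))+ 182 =763 / 36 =21.19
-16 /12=-4 /3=-1.33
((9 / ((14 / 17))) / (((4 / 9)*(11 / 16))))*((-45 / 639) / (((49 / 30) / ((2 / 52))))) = -206550 / 3482479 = -0.06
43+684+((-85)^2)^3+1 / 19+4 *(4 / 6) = 21497522432219 / 57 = 377149516354.72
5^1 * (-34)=-170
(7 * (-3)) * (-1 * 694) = 14574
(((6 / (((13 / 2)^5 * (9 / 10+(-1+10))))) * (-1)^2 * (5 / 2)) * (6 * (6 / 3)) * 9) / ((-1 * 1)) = -57600 / 4084223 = -0.01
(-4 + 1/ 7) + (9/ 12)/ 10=-1059/ 280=-3.78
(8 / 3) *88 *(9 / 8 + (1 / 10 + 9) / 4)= 11968 / 15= 797.87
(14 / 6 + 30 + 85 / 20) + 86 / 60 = 2281 / 60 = 38.02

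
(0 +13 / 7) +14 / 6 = 88 / 21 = 4.19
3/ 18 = 1/ 6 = 0.17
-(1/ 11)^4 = -0.00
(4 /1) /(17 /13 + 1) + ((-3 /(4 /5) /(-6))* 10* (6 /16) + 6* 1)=4837 /480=10.08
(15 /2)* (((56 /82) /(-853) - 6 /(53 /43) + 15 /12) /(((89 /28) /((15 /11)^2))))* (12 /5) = -38.11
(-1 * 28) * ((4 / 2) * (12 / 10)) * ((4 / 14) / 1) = -96 / 5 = -19.20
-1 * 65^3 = -274625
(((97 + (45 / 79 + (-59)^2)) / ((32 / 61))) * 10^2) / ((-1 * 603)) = -431128175 / 381096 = -1131.28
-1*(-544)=544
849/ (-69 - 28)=-849/ 97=-8.75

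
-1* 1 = -1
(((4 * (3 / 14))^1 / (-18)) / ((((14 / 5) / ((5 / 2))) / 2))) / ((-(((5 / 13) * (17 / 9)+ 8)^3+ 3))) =533871 / 4191017432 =0.00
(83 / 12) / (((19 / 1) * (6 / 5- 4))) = -415 / 3192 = -0.13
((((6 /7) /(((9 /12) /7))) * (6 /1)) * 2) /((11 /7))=672 /11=61.09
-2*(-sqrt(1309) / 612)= sqrt(1309) / 306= 0.12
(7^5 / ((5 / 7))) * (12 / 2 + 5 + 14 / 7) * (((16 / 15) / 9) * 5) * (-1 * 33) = -269180912 / 45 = -5981798.04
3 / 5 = 0.60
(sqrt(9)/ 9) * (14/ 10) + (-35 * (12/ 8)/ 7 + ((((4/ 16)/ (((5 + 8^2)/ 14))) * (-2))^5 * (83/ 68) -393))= -212725996127527/ 531770658660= -400.03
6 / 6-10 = -9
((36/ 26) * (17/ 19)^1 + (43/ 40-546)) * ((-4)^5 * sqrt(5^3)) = 687567232 * sqrt(5)/ 247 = 6224482.06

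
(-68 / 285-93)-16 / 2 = -28853 / 285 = -101.24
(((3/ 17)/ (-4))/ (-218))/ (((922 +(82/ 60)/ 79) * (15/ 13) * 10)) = 3081/ 161965615720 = 0.00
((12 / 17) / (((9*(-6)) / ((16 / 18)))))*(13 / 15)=-208 / 20655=-0.01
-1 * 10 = -10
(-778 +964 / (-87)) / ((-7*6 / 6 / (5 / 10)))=34325 / 609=56.36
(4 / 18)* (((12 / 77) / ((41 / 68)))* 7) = 544 / 1353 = 0.40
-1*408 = -408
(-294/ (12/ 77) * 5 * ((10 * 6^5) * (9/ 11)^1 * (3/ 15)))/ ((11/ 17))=-2040383520/ 11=-185489410.91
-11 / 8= -1.38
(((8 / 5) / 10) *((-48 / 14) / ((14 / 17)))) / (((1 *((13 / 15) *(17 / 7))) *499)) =-144 / 227045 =-0.00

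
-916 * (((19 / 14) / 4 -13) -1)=175185 / 14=12513.21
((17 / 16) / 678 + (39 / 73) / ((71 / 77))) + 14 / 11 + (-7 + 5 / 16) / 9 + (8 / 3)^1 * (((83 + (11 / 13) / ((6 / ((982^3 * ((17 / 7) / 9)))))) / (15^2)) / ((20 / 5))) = 36507652105896938899 / 341909560792800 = 106775.76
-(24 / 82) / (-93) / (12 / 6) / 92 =1 / 58466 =0.00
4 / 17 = 0.24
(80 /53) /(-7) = -80 /371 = -0.22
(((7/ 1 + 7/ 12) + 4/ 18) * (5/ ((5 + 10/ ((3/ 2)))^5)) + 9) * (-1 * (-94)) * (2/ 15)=5924586363/ 52521875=112.80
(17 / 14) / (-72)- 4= -4049 / 1008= -4.02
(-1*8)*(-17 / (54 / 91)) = 229.19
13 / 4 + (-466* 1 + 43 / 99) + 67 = -156545 / 396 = -395.32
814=814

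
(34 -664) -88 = -718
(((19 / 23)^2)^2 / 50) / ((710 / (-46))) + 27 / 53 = 5824127737 / 11446105250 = 0.51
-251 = -251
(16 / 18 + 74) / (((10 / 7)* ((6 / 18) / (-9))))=-7077 / 5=-1415.40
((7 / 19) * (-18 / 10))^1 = -63 / 95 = -0.66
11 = 11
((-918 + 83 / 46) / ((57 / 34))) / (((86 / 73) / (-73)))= 3818041985 / 112746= 33864.10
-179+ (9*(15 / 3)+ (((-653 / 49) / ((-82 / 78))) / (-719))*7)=-27676769 / 206353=-134.12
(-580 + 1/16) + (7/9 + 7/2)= -82895/144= -575.66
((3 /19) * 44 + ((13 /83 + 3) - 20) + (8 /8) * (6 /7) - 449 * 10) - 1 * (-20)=-49444110 /11039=-4479.04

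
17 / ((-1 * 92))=-17 / 92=-0.18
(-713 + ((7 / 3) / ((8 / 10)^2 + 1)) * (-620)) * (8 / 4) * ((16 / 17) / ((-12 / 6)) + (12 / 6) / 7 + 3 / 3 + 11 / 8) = -136358305 / 19516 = -6987.00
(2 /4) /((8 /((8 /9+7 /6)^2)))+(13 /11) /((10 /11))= 40541 /25920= 1.56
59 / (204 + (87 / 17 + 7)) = 1003 / 3674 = 0.27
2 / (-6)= -1 / 3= -0.33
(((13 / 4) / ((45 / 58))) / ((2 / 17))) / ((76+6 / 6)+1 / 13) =83317 / 180360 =0.46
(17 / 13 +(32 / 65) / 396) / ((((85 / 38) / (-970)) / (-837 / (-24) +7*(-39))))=135163.57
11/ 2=5.50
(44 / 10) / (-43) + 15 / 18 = 943 / 1290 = 0.73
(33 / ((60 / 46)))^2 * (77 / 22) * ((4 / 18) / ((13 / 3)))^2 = 448063 / 76050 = 5.89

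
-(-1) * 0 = 0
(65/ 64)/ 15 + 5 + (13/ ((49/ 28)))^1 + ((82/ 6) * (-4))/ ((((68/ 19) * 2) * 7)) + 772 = 17899243/ 22848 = 783.41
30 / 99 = 10 / 33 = 0.30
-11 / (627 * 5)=-0.00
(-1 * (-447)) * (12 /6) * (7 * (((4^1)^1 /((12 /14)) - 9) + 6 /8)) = -44849 /2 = -22424.50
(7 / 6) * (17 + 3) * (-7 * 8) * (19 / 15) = -14896 / 9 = -1655.11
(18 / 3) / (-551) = -6 / 551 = -0.01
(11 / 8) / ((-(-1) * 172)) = 11 / 1376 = 0.01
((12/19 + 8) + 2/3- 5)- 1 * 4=17/57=0.30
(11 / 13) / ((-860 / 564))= -1551 / 2795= -0.55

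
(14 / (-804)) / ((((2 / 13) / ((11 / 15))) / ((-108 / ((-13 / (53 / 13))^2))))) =648879 / 735995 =0.88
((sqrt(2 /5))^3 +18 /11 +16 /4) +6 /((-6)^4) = 2*sqrt(10) /25 +13403 /2376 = 5.89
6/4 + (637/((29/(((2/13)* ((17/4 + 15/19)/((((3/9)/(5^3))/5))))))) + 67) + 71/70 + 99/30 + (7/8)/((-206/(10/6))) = 3051418381009/95345040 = 32003.96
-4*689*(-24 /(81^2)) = 22048 /2187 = 10.08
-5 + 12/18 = -13/3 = -4.33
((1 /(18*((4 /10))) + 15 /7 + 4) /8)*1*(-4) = -3.14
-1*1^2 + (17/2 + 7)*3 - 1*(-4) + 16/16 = 101/2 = 50.50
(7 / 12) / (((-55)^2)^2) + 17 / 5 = 3.40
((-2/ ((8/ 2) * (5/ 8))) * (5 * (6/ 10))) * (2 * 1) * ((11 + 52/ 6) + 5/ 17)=-8144/ 85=-95.81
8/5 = 1.60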